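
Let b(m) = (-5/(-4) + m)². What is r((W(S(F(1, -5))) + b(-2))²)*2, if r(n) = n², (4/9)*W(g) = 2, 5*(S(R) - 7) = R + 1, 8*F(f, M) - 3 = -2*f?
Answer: 43046721/32768 ≈ 1313.7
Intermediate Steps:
F(f, M) = 3/8 - f/4 (F(f, M) = 3/8 + (-2*f)/8 = 3/8 - f/4)
S(R) = 36/5 + R/5 (S(R) = 7 + (R + 1)/5 = 7 + (1 + R)/5 = 7 + (⅕ + R/5) = 36/5 + R/5)
W(g) = 9/2 (W(g) = (9/4)*2 = 9/2)
b(m) = (5/4 + m)² (b(m) = (-5*(-¼) + m)² = (5/4 + m)²)
r((W(S(F(1, -5))) + b(-2))²)*2 = ((9/2 + (5 + 4*(-2))²/16)²)²*2 = ((9/2 + (5 - 8)²/16)²)²*2 = ((9/2 + (1/16)*(-3)²)²)²*2 = ((9/2 + (1/16)*9)²)²*2 = ((9/2 + 9/16)²)²*2 = ((81/16)²)²*2 = (6561/256)²*2 = (43046721/65536)*2 = 43046721/32768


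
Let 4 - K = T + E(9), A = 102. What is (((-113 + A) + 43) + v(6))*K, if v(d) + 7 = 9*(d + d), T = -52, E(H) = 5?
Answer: 6783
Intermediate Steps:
v(d) = -7 + 18*d (v(d) = -7 + 9*(d + d) = -7 + 9*(2*d) = -7 + 18*d)
K = 51 (K = 4 - (-52 + 5) = 4 - 1*(-47) = 4 + 47 = 51)
(((-113 + A) + 43) + v(6))*K = (((-113 + 102) + 43) + (-7 + 18*6))*51 = ((-11 + 43) + (-7 + 108))*51 = (32 + 101)*51 = 133*51 = 6783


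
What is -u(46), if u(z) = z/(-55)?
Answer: 46/55 ≈ 0.83636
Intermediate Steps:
u(z) = -z/55 (u(z) = z*(-1/55) = -z/55)
-u(46) = -(-1)*46/55 = -1*(-46/55) = 46/55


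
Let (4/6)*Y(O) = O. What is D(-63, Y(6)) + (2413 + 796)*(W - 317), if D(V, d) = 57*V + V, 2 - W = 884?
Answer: -3851245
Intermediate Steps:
W = -882 (W = 2 - 1*884 = 2 - 884 = -882)
Y(O) = 3*O/2
D(V, d) = 58*V
D(-63, Y(6)) + (2413 + 796)*(W - 317) = 58*(-63) + (2413 + 796)*(-882 - 317) = -3654 + 3209*(-1199) = -3654 - 3847591 = -3851245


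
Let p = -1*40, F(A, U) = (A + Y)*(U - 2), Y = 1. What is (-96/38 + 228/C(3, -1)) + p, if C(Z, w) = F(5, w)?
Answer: -3146/57 ≈ -55.193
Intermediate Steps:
F(A, U) = (1 + A)*(-2 + U) (F(A, U) = (A + 1)*(U - 2) = (1 + A)*(-2 + U))
C(Z, w) = -12 + 6*w (C(Z, w) = -2 + w - 2*5 + 5*w = -2 + w - 10 + 5*w = -12 + 6*w)
p = -40
(-96/38 + 228/C(3, -1)) + p = (-96/38 + 228/(-12 + 6*(-1))) - 40 = (-96*1/38 + 228/(-12 - 6)) - 40 = (-48/19 + 228/(-18)) - 40 = (-48/19 + 228*(-1/18)) - 40 = (-48/19 - 38/3) - 40 = -866/57 - 40 = -3146/57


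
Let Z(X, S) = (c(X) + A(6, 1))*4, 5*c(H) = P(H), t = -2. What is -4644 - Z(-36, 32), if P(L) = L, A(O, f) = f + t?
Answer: -23056/5 ≈ -4611.2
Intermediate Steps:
A(O, f) = -2 + f (A(O, f) = f - 2 = -2 + f)
c(H) = H/5
Z(X, S) = -4 + 4*X/5 (Z(X, S) = (X/5 + (-2 + 1))*4 = (X/5 - 1)*4 = (-1 + X/5)*4 = -4 + 4*X/5)
-4644 - Z(-36, 32) = -4644 - (-4 + (4/5)*(-36)) = -4644 - (-4 - 144/5) = -4644 - 1*(-164/5) = -4644 + 164/5 = -23056/5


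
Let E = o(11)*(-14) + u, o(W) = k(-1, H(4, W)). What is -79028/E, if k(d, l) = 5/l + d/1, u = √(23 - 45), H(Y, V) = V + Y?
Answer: -3319176/491 + 355626*I*√22/491 ≈ -6760.0 + 3397.2*I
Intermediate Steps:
u = I*√22 (u = √(-22) = I*√22 ≈ 4.6904*I)
k(d, l) = d + 5/l (k(d, l) = 5/l + d*1 = 5/l + d = d + 5/l)
o(W) = -1 + 5/(4 + W) (o(W) = -1 + 5/(W + 4) = -1 + 5/(4 + W))
E = 28/3 + I*√22 (E = ((1 - 1*11)/(4 + 11))*(-14) + I*√22 = ((1 - 11)/15)*(-14) + I*√22 = ((1/15)*(-10))*(-14) + I*√22 = -⅔*(-14) + I*√22 = 28/3 + I*√22 ≈ 9.3333 + 4.6904*I)
-79028/E = -79028/(28/3 + I*√22)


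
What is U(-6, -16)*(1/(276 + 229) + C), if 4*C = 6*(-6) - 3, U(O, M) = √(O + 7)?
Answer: -19691/2020 ≈ -9.7480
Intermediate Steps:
U(O, M) = √(7 + O)
C = -39/4 (C = (6*(-6) - 3)/4 = (-36 - 3)/4 = (¼)*(-39) = -39/4 ≈ -9.7500)
U(-6, -16)*(1/(276 + 229) + C) = √(7 - 6)*(1/(276 + 229) - 39/4) = √1*(1/505 - 39/4) = 1*(1/505 - 39/4) = 1*(-19691/2020) = -19691/2020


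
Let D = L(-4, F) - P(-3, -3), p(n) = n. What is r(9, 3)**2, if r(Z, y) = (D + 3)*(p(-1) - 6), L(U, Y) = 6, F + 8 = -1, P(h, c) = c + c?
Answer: 11025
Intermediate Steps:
P(h, c) = 2*c
F = -9 (F = -8 - 1 = -9)
D = 12 (D = 6 - 2*(-3) = 6 - 1*(-6) = 6 + 6 = 12)
r(Z, y) = -105 (r(Z, y) = (12 + 3)*(-1 - 6) = 15*(-7) = -105)
r(9, 3)**2 = (-105)**2 = 11025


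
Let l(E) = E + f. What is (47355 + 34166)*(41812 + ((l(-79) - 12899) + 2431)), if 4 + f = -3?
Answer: 2548183418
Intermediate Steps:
f = -7 (f = -4 - 3 = -7)
l(E) = -7 + E (l(E) = E - 7 = -7 + E)
(47355 + 34166)*(41812 + ((l(-79) - 12899) + 2431)) = (47355 + 34166)*(41812 + (((-7 - 79) - 12899) + 2431)) = 81521*(41812 + ((-86 - 12899) + 2431)) = 81521*(41812 + (-12985 + 2431)) = 81521*(41812 - 10554) = 81521*31258 = 2548183418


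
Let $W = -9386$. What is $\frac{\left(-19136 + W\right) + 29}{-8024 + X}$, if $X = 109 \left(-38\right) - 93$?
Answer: $\frac{28493}{12259} \approx 2.3243$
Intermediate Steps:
$X = -4235$ ($X = -4142 - 93 = -4235$)
$\frac{\left(-19136 + W\right) + 29}{-8024 + X} = \frac{\left(-19136 - 9386\right) + 29}{-8024 - 4235} = \frac{-28522 + 29}{-12259} = \left(-28493\right) \left(- \frac{1}{12259}\right) = \frac{28493}{12259}$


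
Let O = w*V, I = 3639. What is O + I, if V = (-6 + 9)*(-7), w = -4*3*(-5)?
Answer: 2379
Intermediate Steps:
w = 60 (w = -12*(-5) = 60)
V = -21 (V = 3*(-7) = -21)
O = -1260 (O = 60*(-21) = -1260)
O + I = -1260 + 3639 = 2379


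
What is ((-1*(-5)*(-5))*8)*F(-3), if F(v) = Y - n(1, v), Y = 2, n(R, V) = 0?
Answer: -400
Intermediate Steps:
F(v) = 2 (F(v) = 2 - 1*0 = 2 + 0 = 2)
((-1*(-5)*(-5))*8)*F(-3) = ((-1*(-5)*(-5))*8)*2 = ((5*(-5))*8)*2 = -25*8*2 = -200*2 = -400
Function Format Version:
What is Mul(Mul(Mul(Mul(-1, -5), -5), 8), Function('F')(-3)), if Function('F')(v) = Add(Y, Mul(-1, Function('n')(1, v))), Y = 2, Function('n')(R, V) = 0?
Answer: -400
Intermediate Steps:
Function('F')(v) = 2 (Function('F')(v) = Add(2, Mul(-1, 0)) = Add(2, 0) = 2)
Mul(Mul(Mul(Mul(-1, -5), -5), 8), Function('F')(-3)) = Mul(Mul(Mul(Mul(-1, -5), -5), 8), 2) = Mul(Mul(Mul(5, -5), 8), 2) = Mul(Mul(-25, 8), 2) = Mul(-200, 2) = -400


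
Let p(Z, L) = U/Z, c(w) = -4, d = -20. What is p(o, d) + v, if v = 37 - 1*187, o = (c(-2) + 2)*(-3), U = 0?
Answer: -150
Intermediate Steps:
o = 6 (o = (-4 + 2)*(-3) = -2*(-3) = 6)
p(Z, L) = 0 (p(Z, L) = 0/Z = 0)
v = -150 (v = 37 - 187 = -150)
p(o, d) + v = 0 - 150 = -150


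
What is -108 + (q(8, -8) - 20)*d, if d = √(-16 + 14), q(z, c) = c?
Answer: -108 - 28*I*√2 ≈ -108.0 - 39.598*I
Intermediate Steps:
d = I*√2 (d = √(-2) = I*√2 ≈ 1.4142*I)
-108 + (q(8, -8) - 20)*d = -108 + (-8 - 20)*(I*√2) = -108 - 28*I*√2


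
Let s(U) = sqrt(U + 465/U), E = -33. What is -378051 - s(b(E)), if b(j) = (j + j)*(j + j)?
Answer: -378051 - 7*sqrt(387249)/66 ≈ -3.7812e+5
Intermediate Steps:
b(j) = 4*j**2 (b(j) = (2*j)*(2*j) = 4*j**2)
-378051 - s(b(E)) = -378051 - sqrt(4*(-33)**2 + 465/((4*(-33)**2))) = -378051 - sqrt(4*1089 + 465/((4*1089))) = -378051 - sqrt(4356 + 465/4356) = -378051 - sqrt(4356 + 465*(1/4356)) = -378051 - sqrt(4356 + 155/1452) = -378051 - sqrt(6325067/1452) = -378051 - 7*sqrt(387249)/66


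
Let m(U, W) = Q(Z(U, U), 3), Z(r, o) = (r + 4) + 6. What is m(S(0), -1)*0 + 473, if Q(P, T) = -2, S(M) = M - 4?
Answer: 473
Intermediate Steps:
Z(r, o) = 10 + r (Z(r, o) = (4 + r) + 6 = 10 + r)
S(M) = -4 + M
m(U, W) = -2
m(S(0), -1)*0 + 473 = -2*0 + 473 = 0 + 473 = 473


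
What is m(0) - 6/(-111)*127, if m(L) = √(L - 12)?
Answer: 254/37 + 2*I*√3 ≈ 6.8649 + 3.4641*I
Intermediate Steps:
m(L) = √(-12 + L)
m(0) - 6/(-111)*127 = √(-12 + 0) - 6/(-111)*127 = √(-12) - 6*(-1/111)*127 = 2*I*√3 + (2/37)*127 = 2*I*√3 + 254/37 = 254/37 + 2*I*√3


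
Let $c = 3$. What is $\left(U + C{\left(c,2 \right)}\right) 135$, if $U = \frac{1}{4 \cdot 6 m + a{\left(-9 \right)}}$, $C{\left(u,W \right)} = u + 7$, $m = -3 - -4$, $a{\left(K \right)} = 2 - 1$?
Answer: $\frac{6777}{5} \approx 1355.4$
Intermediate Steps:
$a{\left(K \right)} = 1$ ($a{\left(K \right)} = 2 - 1 = 1$)
$m = 1$ ($m = -3 + 4 = 1$)
$C{\left(u,W \right)} = 7 + u$
$U = \frac{1}{25}$ ($U = \frac{1}{4 \cdot 6 \cdot 1 + 1} = \frac{1}{24 \cdot 1 + 1} = \frac{1}{24 + 1} = \frac{1}{25} \approx 0.04$)
$\left(U + C{\left(c,2 \right)}\right) 135 = \left(\frac{1}{25} + \left(7 + 3\right)\right) 135 = \left(\frac{1}{25} + 10\right) 135 = \frac{251}{25} \cdot 135 = \frac{6777}{5}$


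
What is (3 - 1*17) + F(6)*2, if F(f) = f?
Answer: -2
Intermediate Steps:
(3 - 1*17) + F(6)*2 = (3 - 1*17) + 6*2 = (3 - 17) + 12 = -14 + 12 = -2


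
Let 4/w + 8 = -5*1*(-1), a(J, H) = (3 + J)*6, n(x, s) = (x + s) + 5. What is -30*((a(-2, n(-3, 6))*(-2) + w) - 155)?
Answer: 5050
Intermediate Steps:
n(x, s) = 5 + s + x (n(x, s) = (s + x) + 5 = 5 + s + x)
a(J, H) = 18 + 6*J
w = -4/3 (w = 4/(-8 - 5*1*(-1)) = 4/(-8 - 5*(-1)) = 4/(-8 - 1*(-5)) = 4/(-8 + 5) = 4/(-3) = 4*(-⅓) = -4/3 ≈ -1.3333)
-30*((a(-2, n(-3, 6))*(-2) + w) - 155) = -30*(((18 + 6*(-2))*(-2) - 4/3) - 155) = -30*(((18 - 12)*(-2) - 4/3) - 155) = -30*((6*(-2) - 4/3) - 155) = -30*((-12 - 4/3) - 155) = -30*(-40/3 - 155) = -30*(-505/3) = 5050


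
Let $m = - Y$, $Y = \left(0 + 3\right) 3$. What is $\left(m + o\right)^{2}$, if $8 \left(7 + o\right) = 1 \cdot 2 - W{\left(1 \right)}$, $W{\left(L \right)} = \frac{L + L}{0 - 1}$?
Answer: $\frac{961}{4} \approx 240.25$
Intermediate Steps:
$W{\left(L \right)} = - 2 L$ ($W{\left(L \right)} = \frac{2 L}{-1} = 2 L \left(-1\right) = - 2 L$)
$Y = 9$ ($Y = 3 \cdot 3 = 9$)
$m = -9$ ($m = \left(-1\right) 9 = -9$)
$o = - \frac{13}{2}$ ($o = -7 + \frac{1 \cdot 2 - \left(-2\right) 1}{8} = -7 + \frac{2 - -2}{8} = -7 + \frac{2 + 2}{8} = -7 + \frac{1}{8} \cdot 4 = -7 + \frac{1}{2} = - \frac{13}{2} \approx -6.5$)
$\left(m + o\right)^{2} = \left(-9 - \frac{13}{2}\right)^{2} = \left(- \frac{31}{2}\right)^{2} = \frac{961}{4}$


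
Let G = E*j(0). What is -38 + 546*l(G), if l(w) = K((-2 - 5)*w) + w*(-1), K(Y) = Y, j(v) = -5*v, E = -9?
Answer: -38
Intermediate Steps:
G = 0 (G = -(-45)*0 = -9*0 = 0)
l(w) = -8*w (l(w) = (-2 - 5)*w + w*(-1) = -7*w - w = -8*w)
-38 + 546*l(G) = -38 + 546*(-8*0) = -38 + 546*0 = -38 + 0 = -38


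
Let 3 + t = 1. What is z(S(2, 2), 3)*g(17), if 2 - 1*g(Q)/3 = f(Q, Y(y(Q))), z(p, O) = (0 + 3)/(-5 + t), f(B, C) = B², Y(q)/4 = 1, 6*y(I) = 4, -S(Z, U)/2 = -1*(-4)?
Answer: 369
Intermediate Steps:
S(Z, U) = -8 (S(Z, U) = -(-2)*(-4) = -2*4 = -8)
y(I) = ⅔ (y(I) = (⅙)*4 = ⅔)
t = -2 (t = -3 + 1 = -2)
Y(q) = 4 (Y(q) = 4*1 = 4)
z(p, O) = -3/7 (z(p, O) = (0 + 3)/(-5 - 2) = 3/(-7) = 3*(-⅐) = -3/7)
g(Q) = 6 - 3*Q²
z(S(2, 2), 3)*g(17) = -3*(6 - 3*17²)/7 = -3*(6 - 3*289)/7 = -3*(6 - 867)/7 = -3/7*(-861) = 369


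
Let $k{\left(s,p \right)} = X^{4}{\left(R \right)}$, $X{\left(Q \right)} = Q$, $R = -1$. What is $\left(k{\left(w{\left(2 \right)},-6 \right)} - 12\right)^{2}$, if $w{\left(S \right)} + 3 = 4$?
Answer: $121$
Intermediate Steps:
$w{\left(S \right)} = 1$ ($w{\left(S \right)} = -3 + 4 = 1$)
$k{\left(s,p \right)} = 1$ ($k{\left(s,p \right)} = \left(-1\right)^{4} = 1$)
$\left(k{\left(w{\left(2 \right)},-6 \right)} - 12\right)^{2} = \left(1 - 12\right)^{2} = \left(-11\right)^{2} = 121$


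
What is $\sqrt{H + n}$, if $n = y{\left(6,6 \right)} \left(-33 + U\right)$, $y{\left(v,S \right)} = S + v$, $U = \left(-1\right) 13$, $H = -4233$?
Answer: $i \sqrt{4785} \approx 69.174 i$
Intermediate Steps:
$U = -13$
$n = -552$ ($n = \left(6 + 6\right) \left(-33 - 13\right) = 12 \left(-46\right) = -552$)
$\sqrt{H + n} = \sqrt{-4233 - 552} = \sqrt{-4785} = i \sqrt{4785}$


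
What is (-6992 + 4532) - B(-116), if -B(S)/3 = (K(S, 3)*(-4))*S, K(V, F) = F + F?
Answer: 5892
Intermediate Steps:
K(V, F) = 2*F
B(S) = 72*S (B(S) = -3*(2*3)*(-4)*S = -3*6*(-4)*S = -(-72)*S = 72*S)
(-6992 + 4532) - B(-116) = (-6992 + 4532) - 72*(-116) = -2460 - 1*(-8352) = -2460 + 8352 = 5892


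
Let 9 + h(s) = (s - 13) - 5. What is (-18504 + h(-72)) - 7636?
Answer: -26239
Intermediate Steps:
h(s) = -27 + s (h(s) = -9 + ((s - 13) - 5) = -9 + ((-13 + s) - 5) = -9 + (-18 + s) = -27 + s)
(-18504 + h(-72)) - 7636 = (-18504 + (-27 - 72)) - 7636 = (-18504 - 99) - 7636 = -18603 - 7636 = -26239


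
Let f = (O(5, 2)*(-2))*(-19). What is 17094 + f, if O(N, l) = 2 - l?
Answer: 17094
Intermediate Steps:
f = 0 (f = ((2 - 1*2)*(-2))*(-19) = ((2 - 2)*(-2))*(-19) = (0*(-2))*(-19) = 0*(-19) = 0)
17094 + f = 17094 + 0 = 17094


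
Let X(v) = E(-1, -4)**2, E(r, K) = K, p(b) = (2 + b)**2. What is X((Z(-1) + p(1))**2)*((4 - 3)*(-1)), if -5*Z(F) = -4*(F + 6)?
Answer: -16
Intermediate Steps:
Z(F) = 24/5 + 4*F/5 (Z(F) = -(-4)*(F + 6)/5 = -(-4)*(6 + F)/5 = -(-24 - 4*F)/5 = 24/5 + 4*F/5)
X(v) = 16 (X(v) = (-4)**2 = 16)
X((Z(-1) + p(1))**2)*((4 - 3)*(-1)) = 16*((4 - 3)*(-1)) = 16*(1*(-1)) = 16*(-1) = -16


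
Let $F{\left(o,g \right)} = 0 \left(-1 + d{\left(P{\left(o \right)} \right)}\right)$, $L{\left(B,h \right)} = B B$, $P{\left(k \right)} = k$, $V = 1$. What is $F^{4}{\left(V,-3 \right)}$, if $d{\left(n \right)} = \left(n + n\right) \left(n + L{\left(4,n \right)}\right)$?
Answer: $0$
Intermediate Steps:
$L{\left(B,h \right)} = B^{2}$
$d{\left(n \right)} = 2 n \left(16 + n\right)$ ($d{\left(n \right)} = \left(n + n\right) \left(n + 4^{2}\right) = 2 n \left(n + 16\right) = 2 n \left(16 + n\right)$)
$F{\left(o,g \right)} = 0$ ($F{\left(o,g \right)} = 0 \left(-1 + 2 o \left(16 + o\right)\right) = 0$)
$F^{4}{\left(V,-3 \right)} = 0^{4} = 0$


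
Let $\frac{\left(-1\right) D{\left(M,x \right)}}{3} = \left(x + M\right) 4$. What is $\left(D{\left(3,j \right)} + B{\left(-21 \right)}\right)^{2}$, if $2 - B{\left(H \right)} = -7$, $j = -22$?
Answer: $56169$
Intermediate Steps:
$B{\left(H \right)} = 9$ ($B{\left(H \right)} = 2 - -7 = 2 + 7 = 9$)
$D{\left(M,x \right)} = - 12 M - 12 x$ ($D{\left(M,x \right)} = - 3 \left(x + M\right) 4 = - 3 \left(M + x\right) 4 = - 3 \left(4 M + 4 x\right) = - 12 M - 12 x$)
$\left(D{\left(3,j \right)} + B{\left(-21 \right)}\right)^{2} = \left(\left(\left(-12\right) 3 - -264\right) + 9\right)^{2} = \left(\left(-36 + 264\right) + 9\right)^{2} = \left(228 + 9\right)^{2} = 237^{2} = 56169$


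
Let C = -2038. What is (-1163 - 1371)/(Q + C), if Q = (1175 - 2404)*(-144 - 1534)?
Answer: -1267/1030112 ≈ -0.0012300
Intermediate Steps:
Q = 2062262 (Q = -1229*(-1678) = 2062262)
(-1163 - 1371)/(Q + C) = (-1163 - 1371)/(2062262 - 2038) = -2534/2060224 = -2534*1/2060224 = -1267/1030112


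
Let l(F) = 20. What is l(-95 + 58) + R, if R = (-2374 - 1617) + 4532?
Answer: 561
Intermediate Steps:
R = 541 (R = -3991 + 4532 = 541)
l(-95 + 58) + R = 20 + 541 = 561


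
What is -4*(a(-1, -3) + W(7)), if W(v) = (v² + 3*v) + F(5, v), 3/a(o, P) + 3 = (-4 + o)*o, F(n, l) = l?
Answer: -314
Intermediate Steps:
a(o, P) = 3/(-3 + o*(-4 + o)) (a(o, P) = 3/(-3 + (-4 + o)*o) = 3/(-3 + o*(-4 + o)))
W(v) = v² + 4*v (W(v) = (v² + 3*v) + v = v² + 4*v)
-4*(a(-1, -3) + W(7)) = -4*(3/(-3 + (-1)² - 4*(-1)) + 7*(4 + 7)) = -4*(3/(-3 + 1 + 4) + 7*11) = -4*(3/2 + 77) = -4*157/2 = -314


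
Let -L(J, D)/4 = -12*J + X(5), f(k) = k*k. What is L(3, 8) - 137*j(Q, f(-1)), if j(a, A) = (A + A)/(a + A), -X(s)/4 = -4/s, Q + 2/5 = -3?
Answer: 7361/30 ≈ 245.37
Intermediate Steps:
Q = -17/5 (Q = -⅖ - 3 = -17/5 ≈ -3.4000)
X(s) = 16/s (X(s) = -(-16)/s = 16/s)
f(k) = k²
j(a, A) = 2*A/(A + a) (j(a, A) = (2*A)/(A + a) = 2*A/(A + a))
L(J, D) = -64/5 + 48*J (L(J, D) = -4*(-12*J + 16/5) = -4*(16/5 - 12*J) = -64/5 + 48*J)
L(3, 8) - 137*j(Q, f(-1)) = (-64/5 + 48*3) - 274*(-1)²/((-1)² - 17/5) = (-64/5 + 144) - 274/(1 - 17/5) = 656/5 - 274/(-12/5) = 656/5 - 274*(-5)/12 = 656/5 - 137*(-⅚) = 656/5 + 685/6 = 7361/30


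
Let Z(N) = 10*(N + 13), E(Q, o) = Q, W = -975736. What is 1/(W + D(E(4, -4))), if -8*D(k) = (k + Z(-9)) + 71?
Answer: -8/7806003 ≈ -1.0249e-6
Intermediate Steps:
Z(N) = 130 + 10*N (Z(N) = 10*(13 + N) = 130 + 10*N)
D(k) = -111/8 - k/8 (D(k) = -((k + (130 + 10*(-9))) + 71)/8 = -((k + (130 - 90)) + 71)/8 = -((k + 40) + 71)/8 = -((40 + k) + 71)/8 = -(111 + k)/8 = -111/8 - k/8)
1/(W + D(E(4, -4))) = 1/(-975736 + (-111/8 - ⅛*4)) = 1/(-975736 + (-111/8 - ½)) = 1/(-975736 - 115/8) = 1/(-7806003/8) = -8/7806003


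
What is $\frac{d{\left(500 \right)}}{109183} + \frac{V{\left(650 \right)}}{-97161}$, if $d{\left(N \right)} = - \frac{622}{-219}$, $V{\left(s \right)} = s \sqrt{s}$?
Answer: $\frac{622}{23911077} - \frac{3250 \sqrt{26}}{97161} \approx -0.17053$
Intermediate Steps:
$V{\left(s \right)} = s^{\frac{3}{2}}$
$d{\left(N \right)} = \frac{622}{219}$ ($d{\left(N \right)} = \left(-622\right) \left(- \frac{1}{219}\right) = \frac{622}{219}$)
$\frac{d{\left(500 \right)}}{109183} + \frac{V{\left(650 \right)}}{-97161} = \frac{622}{219 \cdot 109183} + \frac{650^{\frac{3}{2}}}{-97161} = \frac{622}{219} \cdot \frac{1}{109183} + 3250 \sqrt{26} \left(- \frac{1}{97161}\right) = \frac{622}{23911077} - \frac{3250 \sqrt{26}}{97161}$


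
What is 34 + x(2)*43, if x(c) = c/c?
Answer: 77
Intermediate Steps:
x(c) = 1
34 + x(2)*43 = 34 + 1*43 = 34 + 43 = 77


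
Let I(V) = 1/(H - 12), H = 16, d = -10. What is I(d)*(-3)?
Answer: -3/4 ≈ -0.75000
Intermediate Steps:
I(V) = 1/4 (I(V) = 1/(16 - 12) = 1/4)
I(d)*(-3) = (1/4)*(-3) = -3/4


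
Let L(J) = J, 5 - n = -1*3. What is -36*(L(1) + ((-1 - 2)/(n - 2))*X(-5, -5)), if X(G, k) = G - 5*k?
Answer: 324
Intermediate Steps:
n = 8 (n = 5 - (-1)*3 = 5 - 1*(-3) = 5 + 3 = 8)
-36*(L(1) + ((-1 - 2)/(n - 2))*X(-5, -5)) = -36*(1 + ((-1 - 2)/(8 - 2))*(-5 - 5*(-5))) = -36*(1 + (-3/6)*(-5 + 25)) = -36*(1 - 3*⅙*20) = -36*(1 - ½*20) = -36*(1 - 10) = -36*(-9) = 324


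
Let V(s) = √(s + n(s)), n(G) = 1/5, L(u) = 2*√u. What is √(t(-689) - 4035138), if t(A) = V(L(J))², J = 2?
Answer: √(-100878445 + 50*√2)/5 ≈ 2008.8*I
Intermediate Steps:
n(G) = ⅕
V(s) = √(⅕ + s) (V(s) = √(s + ⅕) = √(⅕ + s))
t(A) = ⅕ + 2*√2 (t(A) = (√(5 + 25*(2*√2))/5)² = (√(5 + 50*√2)/5)² = ⅕ + 2*√2)
√(t(-689) - 4035138) = √((⅕ + 2*√2) - 4035138) = √(-20175689/5 + 2*√2)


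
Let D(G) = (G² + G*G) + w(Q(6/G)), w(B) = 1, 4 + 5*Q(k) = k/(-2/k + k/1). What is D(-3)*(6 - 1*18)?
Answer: -228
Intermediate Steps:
Q(k) = -⅘ + k/(5*(k - 2/k)) (Q(k) = -⅘ + (k/(-2/k + k/1))/5 = -⅘ + (k/(-2/k + k*1))/5 = -⅘ + (k/(-2/k + k))/5 = -⅘ + (k/(k - 2/k))/5 = -⅘ + k/(5*(k - 2/k)))
D(G) = 1 + 2*G² (D(G) = (G² + G*G) + 1 = (G² + G²) + 1 = 2*G² + 1 = 1 + 2*G²)
D(-3)*(6 - 1*18) = (1 + 2*(-3)²)*(6 - 1*18) = (1 + 2*9)*(6 - 18) = (1 + 18)*(-12) = 19*(-12) = -228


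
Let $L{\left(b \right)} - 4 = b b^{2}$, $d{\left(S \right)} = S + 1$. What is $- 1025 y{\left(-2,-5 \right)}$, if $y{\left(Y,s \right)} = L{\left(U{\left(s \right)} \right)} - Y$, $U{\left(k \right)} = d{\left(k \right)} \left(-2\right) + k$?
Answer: $-33825$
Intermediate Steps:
$d{\left(S \right)} = 1 + S$
$U{\left(k \right)} = -2 - k$ ($U{\left(k \right)} = \left(1 + k\right) \left(-2\right) + k = \left(-2 - 2 k\right) + k = -2 - k$)
$L{\left(b \right)} = 4 + b^{3}$ ($L{\left(b \right)} = 4 + b b^{2} = 4 + b^{3}$)
$y{\left(Y,s \right)} = 4 + \left(-2 - s\right)^{3} - Y$ ($y{\left(Y,s \right)} = \left(4 + \left(-2 - s\right)^{3}\right) - Y = 4 + \left(-2 - s\right)^{3} - Y$)
$- 1025 y{\left(-2,-5 \right)} = - 1025 \left(4 - -2 - \left(2 - 5\right)^{3}\right) = - 1025 \left(4 + 2 - \left(-3\right)^{3}\right) = - 1025 \left(4 + 2 - -27\right) = - 1025 \left(4 + 2 + 27\right) = \left(-1025\right) 33 = -33825$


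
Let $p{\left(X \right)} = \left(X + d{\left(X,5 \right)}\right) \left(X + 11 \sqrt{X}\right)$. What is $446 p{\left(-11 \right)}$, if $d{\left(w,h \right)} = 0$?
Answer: $53966 - 53966 i \sqrt{11} \approx 53966.0 - 1.7899 \cdot 10^{5} i$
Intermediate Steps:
$p{\left(X \right)} = X \left(X + 11 \sqrt{X}\right)$ ($p{\left(X \right)} = \left(X + 0\right) \left(X + 11 \sqrt{X}\right) = X \left(X + 11 \sqrt{X}\right)$)
$446 p{\left(-11 \right)} = 446 \left(\left(-11\right)^{2} + 11 \left(-11\right)^{\frac{3}{2}}\right) = 446 \left(121 + 11 \left(- 11 i \sqrt{11}\right)\right) = 446 \left(121 - 121 i \sqrt{11}\right) = 53966 - 53966 i \sqrt{11}$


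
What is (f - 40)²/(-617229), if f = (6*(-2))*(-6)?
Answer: -1024/617229 ≈ -0.0016590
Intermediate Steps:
f = 72 (f = -12*(-6) = 72)
(f - 40)²/(-617229) = (72 - 40)²/(-617229) = 32²*(-1/617229) = 1024*(-1/617229) = -1024/617229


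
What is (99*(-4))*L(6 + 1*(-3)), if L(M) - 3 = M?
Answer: -2376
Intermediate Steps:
L(M) = 3 + M
(99*(-4))*L(6 + 1*(-3)) = (99*(-4))*(3 + (6 + 1*(-3))) = -396*(3 + (6 - 3)) = -396*(3 + 3) = -396*6 = -2376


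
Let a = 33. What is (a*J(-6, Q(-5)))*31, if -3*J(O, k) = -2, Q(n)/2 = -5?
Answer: 682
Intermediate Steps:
Q(n) = -10 (Q(n) = 2*(-5) = -10)
J(O, k) = ⅔ (J(O, k) = -⅓*(-2) = ⅔)
(a*J(-6, Q(-5)))*31 = (33*(⅔))*31 = 22*31 = 682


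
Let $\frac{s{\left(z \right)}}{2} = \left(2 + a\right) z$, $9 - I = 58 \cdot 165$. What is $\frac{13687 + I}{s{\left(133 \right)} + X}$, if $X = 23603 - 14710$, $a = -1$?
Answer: $\frac{4126}{9159} \approx 0.45049$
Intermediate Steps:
$I = -9561$ ($I = 9 - 58 \cdot 165 = 9 - 9570 = -9561$)
$s{\left(z \right)} = 2 z$ ($s{\left(z \right)} = 2 \left(2 - 1\right) z = 2 \cdot 1 z = 2 z$)
$X = 8893$ ($X = 23603 - 14710 = 8893$)
$\frac{13687 + I}{s{\left(133 \right)} + X} = \frac{13687 - 9561}{2 \cdot 133 + 8893} = \frac{4126}{266 + 8893} = \frac{4126}{9159}$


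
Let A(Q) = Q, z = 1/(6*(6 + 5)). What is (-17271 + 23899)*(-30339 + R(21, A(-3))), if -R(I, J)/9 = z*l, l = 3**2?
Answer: -2212045290/11 ≈ -2.0109e+8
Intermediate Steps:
l = 9
z = 1/66 (z = 1/(6*11) = 1/66 ≈ 0.015152)
R(I, J) = -27/22 (R(I, J) = -3*9/22 = -9*3/22 = -27/22)
(-17271 + 23899)*(-30339 + R(21, A(-3))) = (-17271 + 23899)*(-30339 - 27/22) = 6628*(-667485/22) = -2212045290/11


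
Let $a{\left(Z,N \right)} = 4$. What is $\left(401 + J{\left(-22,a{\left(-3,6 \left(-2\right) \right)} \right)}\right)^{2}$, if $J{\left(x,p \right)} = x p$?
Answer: $97969$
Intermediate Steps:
$J{\left(x,p \right)} = p x$
$\left(401 + J{\left(-22,a{\left(-3,6 \left(-2\right) \right)} \right)}\right)^{2} = \left(401 + 4 \left(-22\right)\right)^{2} = \left(401 - 88\right)^{2} = 313^{2} = 97969$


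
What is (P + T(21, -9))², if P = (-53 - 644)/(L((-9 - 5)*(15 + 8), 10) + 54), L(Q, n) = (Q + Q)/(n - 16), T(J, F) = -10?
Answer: 48038761/234256 ≈ 205.07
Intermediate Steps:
L(Q, n) = 2*Q/(-16 + n) (L(Q, n) = (2*Q)/(-16 + n) = 2*Q/(-16 + n))
P = -2091/484 (P = (-53 - 644)/(2*((-9 - 5)*(15 + 8))/(-16 + 10) + 54) = -697/(2*(-14*23)/(-6) + 54) = -697/(2*(-322)*(-⅙) + 54) = -697/(322/3 + 54) = -697/484/3 = -697*3/484 = -2091/484 ≈ -4.3203)
(P + T(21, -9))² = (-2091/484 - 10)² = (-6931/484)² = 48038761/234256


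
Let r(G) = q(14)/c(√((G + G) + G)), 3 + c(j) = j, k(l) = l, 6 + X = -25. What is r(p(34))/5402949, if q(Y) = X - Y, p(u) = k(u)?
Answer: -15/55830473 - 5*√102/55830473 ≈ -1.1731e-6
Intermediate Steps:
X = -31 (X = -6 - 25 = -31)
p(u) = u
c(j) = -3 + j
q(Y) = -31 - Y
r(G) = -45/(-3 + √3*√G) (r(G) = (-31 - 1*14)/(-3 + √((G + G) + G)) = (-31 - 14)/(-3 + √(2*G + G)) = -45/(-3 + √(3*G)) = -45/(-3 + √3*√G))
r(p(34))/5402949 = -45/(-3 + √3*√34)/5402949 = -45/(-3 + √102)*(1/5402949) = -15/(1800983*(-3 + √102))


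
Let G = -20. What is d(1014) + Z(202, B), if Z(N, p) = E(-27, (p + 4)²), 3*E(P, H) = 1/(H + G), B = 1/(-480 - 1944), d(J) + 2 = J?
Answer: 23802806348/23522495 ≈ 1011.9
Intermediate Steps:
d(J) = -2 + J
B = -1/2424 (B = 1/(-2424) = -1/2424 ≈ -0.00041254)
E(P, H) = 1/(3*(-20 + H)) (E(P, H) = 1/(3*(H - 20)) = 1/(3*(-20 + H)))
Z(N, p) = 1/(3*(-20 + (4 + p)²)) (Z(N, p) = 1/(3*(-20 + (p + 4)²)) = 1/(3*(-20 + (4 + p)²)))
d(1014) + Z(202, B) = (-2 + 1014) + 1/(3*(-20 + (4 - 1/2424)²)) = 1012 + 1/(3*(-20 + (9695/2424)²)) = 1012 + 1/(3*(-20 + 93993025/5875776)) = 1012 + 1/(3*(-23522495/5875776)) = 1012 + (⅓)*(-5875776/23522495) = 1012 - 1958592/23522495 = 23802806348/23522495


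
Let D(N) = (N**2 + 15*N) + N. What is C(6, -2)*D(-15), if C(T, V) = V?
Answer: 30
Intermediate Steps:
D(N) = N**2 + 16*N
C(6, -2)*D(-15) = -(-30)*(16 - 15) = -(-30) = -2*(-15) = 30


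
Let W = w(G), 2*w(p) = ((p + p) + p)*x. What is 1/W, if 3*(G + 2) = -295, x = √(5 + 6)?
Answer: -2*√11/3311 ≈ -0.0020034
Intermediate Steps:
x = √11 ≈ 3.3166
G = -301/3 (G = -2 + (⅓)*(-295) = -2 - 295/3 = -301/3 ≈ -100.33)
w(p) = 3*p*√11/2 (w(p) = (((p + p) + p)*√11)/2 = ((2*p + p)*√11)/2 = ((3*p)*√11)/2 = (3*p*√11)/2 = 3*p*√11/2)
W = -301*√11/2 (W = (3/2)*(-301/3)*√11 = -301*√11/2 ≈ -499.15)
1/W = 1/(-301*√11/2) = -2*√11/3311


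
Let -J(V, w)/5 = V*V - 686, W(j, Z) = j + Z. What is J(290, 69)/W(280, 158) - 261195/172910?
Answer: -7222997711/7573458 ≈ -953.73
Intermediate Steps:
W(j, Z) = Z + j
J(V, w) = 3430 - 5*V² (J(V, w) = -5*(V*V - 686) = -5*(V² - 686) = -5*(-686 + V²) = 3430 - 5*V²)
J(290, 69)/W(280, 158) - 261195/172910 = (3430 - 5*290²)/(158 + 280) - 261195/172910 = (3430 - 5*84100)/438 - 261195*1/172910 = (3430 - 420500)*(1/438) - 52239/34582 = -417070*1/438 - 52239/34582 = -208535/219 - 52239/34582 = -7222997711/7573458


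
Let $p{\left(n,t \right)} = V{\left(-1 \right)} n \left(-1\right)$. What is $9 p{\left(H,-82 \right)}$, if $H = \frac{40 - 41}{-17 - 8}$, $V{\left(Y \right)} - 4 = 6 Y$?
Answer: $\frac{18}{25} \approx 0.72$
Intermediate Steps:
$V{\left(Y \right)} = 4 + 6 Y$
$H = \frac{1}{25}$ ($H = - \frac{1}{-25} = \left(-1\right) \left(- \frac{1}{25}\right) = \frac{1}{25} \approx 0.04$)
$p{\left(n,t \right)} = 2 n$ ($p{\left(n,t \right)} = \left(4 + 6 \left(-1\right)\right) n \left(-1\right) = \left(4 - 6\right) n \left(-1\right) = - 2 n \left(-1\right) = 2 n$)
$9 p{\left(H,-82 \right)} = 9 \cdot 2 \cdot \frac{1}{25} = 9 \cdot \frac{2}{25} = \frac{18}{25}$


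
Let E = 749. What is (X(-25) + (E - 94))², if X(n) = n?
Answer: 396900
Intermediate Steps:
(X(-25) + (E - 94))² = (-25 + (749 - 94))² = (-25 + 655)² = 630² = 396900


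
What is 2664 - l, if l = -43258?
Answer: 45922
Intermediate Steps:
2664 - l = 2664 - 1*(-43258) = 2664 + 43258 = 45922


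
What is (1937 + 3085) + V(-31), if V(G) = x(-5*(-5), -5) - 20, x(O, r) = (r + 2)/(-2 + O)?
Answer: 115043/23 ≈ 5001.9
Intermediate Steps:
x(O, r) = (2 + r)/(-2 + O)
V(G) = -463/23 (V(G) = (2 - 5)/(-2 - 5*(-5)) - 20 = -3/(-2 + 25) - 20 = -3/23 - 20 = -463/23)
(1937 + 3085) + V(-31) = (1937 + 3085) - 463/23 = 5022 - 463/23 = 115043/23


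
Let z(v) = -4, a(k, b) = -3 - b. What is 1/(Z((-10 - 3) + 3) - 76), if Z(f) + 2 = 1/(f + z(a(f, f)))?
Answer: -14/1093 ≈ -0.012809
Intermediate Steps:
Z(f) = -2 + 1/(-4 + f) (Z(f) = -2 + 1/(f - 4) = -2 + 1/(-4 + f))
1/(Z((-10 - 3) + 3) - 76) = 1/((9 - 2*((-10 - 3) + 3))/(-4 + ((-10 - 3) + 3)) - 76) = 1/((9 - 2*(-13 + 3))/(-4 + (-13 + 3)) - 76) = 1/((9 - 2*(-10))/(-4 - 10) - 76) = 1/((9 + 20)/(-14) - 76) = 1/(-1/14*29 - 76) = 1/(-29/14 - 76) = 1/(-1093/14) = -14/1093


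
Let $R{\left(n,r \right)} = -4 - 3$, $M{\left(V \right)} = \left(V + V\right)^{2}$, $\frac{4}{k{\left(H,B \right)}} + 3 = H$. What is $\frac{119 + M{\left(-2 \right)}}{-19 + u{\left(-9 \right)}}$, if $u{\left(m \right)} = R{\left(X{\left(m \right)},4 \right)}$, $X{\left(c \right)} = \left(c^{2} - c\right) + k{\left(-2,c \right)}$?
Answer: $- \frac{135}{26} \approx -5.1923$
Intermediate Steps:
$k{\left(H,B \right)} = \frac{4}{-3 + H}$
$M{\left(V \right)} = 4 V^{2}$ ($M{\left(V \right)} = \left(2 V\right)^{2} = 4 V^{2}$)
$X{\left(c \right)} = - \frac{4}{5} + c^{2} - c$ ($X{\left(c \right)} = \left(c^{2} - c\right) + \frac{4}{-3 - 2} = \left(c^{2} - c\right) + \frac{4}{-5} = \left(c^{2} - c\right) + 4 \left(- \frac{1}{5}\right) = \left(c^{2} - c\right) - \frac{4}{5} = - \frac{4}{5} + c^{2} - c$)
$R{\left(n,r \right)} = -7$
$u{\left(m \right)} = -7$
$\frac{119 + M{\left(-2 \right)}}{-19 + u{\left(-9 \right)}} = \frac{119 + 4 \left(-2\right)^{2}}{-19 - 7} = \frac{119 + 4 \cdot 4}{-26} = \left(119 + 16\right) \left(- \frac{1}{26}\right) = 135 \left(- \frac{1}{26}\right) = - \frac{135}{26}$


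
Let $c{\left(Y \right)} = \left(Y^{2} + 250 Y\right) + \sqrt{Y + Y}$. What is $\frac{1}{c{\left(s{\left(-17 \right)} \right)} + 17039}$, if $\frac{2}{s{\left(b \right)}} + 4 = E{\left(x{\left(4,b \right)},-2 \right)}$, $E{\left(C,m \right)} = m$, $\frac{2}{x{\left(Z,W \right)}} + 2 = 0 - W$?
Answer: $\frac{686709}{11643685229} - \frac{27 i \sqrt{6}}{23287370458} \approx 5.8977 \cdot 10^{-5} - 2.84 \cdot 10^{-9} i$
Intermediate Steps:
$x{\left(Z,W \right)} = \frac{2}{-2 - W}$ ($x{\left(Z,W \right)} = \frac{2}{-2 + \left(0 - W\right)} = \frac{2}{-2 - W}$)
$s{\left(b \right)} = - \frac{1}{3}$ ($s{\left(b \right)} = \frac{2}{-4 - 2} = \frac{2}{-6} = 2 \left(- \frac{1}{6}\right) = - \frac{1}{3}$)
$c{\left(Y \right)} = Y^{2} + 250 Y + \sqrt{2} \sqrt{Y}$ ($c{\left(Y \right)} = \left(Y^{2} + 250 Y\right) + \sqrt{2 Y} = \left(Y^{2} + 250 Y\right) + \sqrt{2} \sqrt{Y} = Y^{2} + 250 Y + \sqrt{2} \sqrt{Y}$)
$\frac{1}{c{\left(s{\left(-17 \right)} \right)} + 17039} = \frac{1}{\left(\left(- \frac{1}{3}\right)^{2} + 250 \left(- \frac{1}{3}\right) + \sqrt{2} \sqrt{- \frac{1}{3}}\right) + 17039} = \frac{1}{\left(\frac{1}{9} - \frac{250}{3} + \sqrt{2} \frac{i \sqrt{3}}{3}\right) + 17039} = \frac{1}{\left(\frac{1}{9} - \frac{250}{3} + \frac{i \sqrt{6}}{3}\right) + 17039} = \frac{1}{\left(- \frac{749}{9} + \frac{i \sqrt{6}}{3}\right) + 17039} = \frac{1}{\frac{152602}{9} + \frac{i \sqrt{6}}{3}}$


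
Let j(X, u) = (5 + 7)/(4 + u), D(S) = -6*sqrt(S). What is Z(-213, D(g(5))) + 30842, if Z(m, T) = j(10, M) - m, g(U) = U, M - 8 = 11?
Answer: 714277/23 ≈ 31056.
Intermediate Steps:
M = 19 (M = 8 + 11 = 19)
j(X, u) = 12/(4 + u)
Z(m, T) = 12/23 - m (Z(m, T) = 12/(4 + 19) - m = 12/23 - m)
Z(-213, D(g(5))) + 30842 = (12/23 - 1*(-213)) + 30842 = (12/23 + 213) + 30842 = 4911/23 + 30842 = 714277/23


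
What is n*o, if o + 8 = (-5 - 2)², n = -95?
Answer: -3895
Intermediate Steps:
o = 41 (o = -8 + (-5 - 2)² = -8 + (-7)² = -8 + 49 = 41)
n*o = -95*41 = -3895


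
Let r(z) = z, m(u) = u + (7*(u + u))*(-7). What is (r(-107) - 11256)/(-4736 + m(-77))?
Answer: -11363/2733 ≈ -4.1577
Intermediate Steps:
m(u) = -97*u (m(u) = u + (7*(2*u))*(-7) = u + (14*u)*(-7) = u - 98*u = -97*u)
(r(-107) - 11256)/(-4736 + m(-77)) = (-107 - 11256)/(-4736 - 97*(-77)) = -11363/(-4736 + 7469) = -11363/2733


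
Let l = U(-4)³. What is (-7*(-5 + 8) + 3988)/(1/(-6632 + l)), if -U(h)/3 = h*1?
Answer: -19454168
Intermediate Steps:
U(h) = -3*h
l = 1728 (l = (-3*(-4))³ = 12³ = 1728)
(-7*(-5 + 8) + 3988)/(1/(-6632 + l)) = (-7*(-5 + 8) + 3988)/(1/(-6632 + 1728)) = (-7*3 + 3988)/(1/(-4904)) = (-21 + 3988)/(-1/4904) = 3967*(-4904) = -19454168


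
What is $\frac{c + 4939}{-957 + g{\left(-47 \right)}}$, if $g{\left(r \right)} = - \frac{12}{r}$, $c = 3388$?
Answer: $- \frac{391369}{44967} \approx -8.7035$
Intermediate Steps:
$\frac{c + 4939}{-957 + g{\left(-47 \right)}} = \frac{3388 + 4939}{-957 - \frac{12}{-47}} = \frac{8327}{-957 - - \frac{12}{47}} = \frac{8327}{-957 + \frac{12}{47}} = \frac{8327}{- \frac{44967}{47}} = 8327 \left(- \frac{47}{44967}\right) = - \frac{391369}{44967}$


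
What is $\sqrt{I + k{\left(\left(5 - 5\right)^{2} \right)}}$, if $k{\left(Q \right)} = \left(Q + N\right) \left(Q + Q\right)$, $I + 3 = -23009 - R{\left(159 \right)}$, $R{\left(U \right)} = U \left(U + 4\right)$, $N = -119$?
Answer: $i \sqrt{48929} \approx 221.2 i$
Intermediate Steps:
$R{\left(U \right)} = U \left(4 + U\right)$
$I = -48929$ ($I = -3 - \left(23009 + 159 \left(4 + 159\right)\right) = -3 - \left(23009 + 159 \cdot 163\right) = -3 - 48926 = -48929$)
$k{\left(Q \right)} = 2 Q \left(-119 + Q\right)$ ($k{\left(Q \right)} = \left(Q - 119\right) \left(Q + Q\right) = \left(-119 + Q\right) 2 Q = 2 Q \left(-119 + Q\right)$)
$\sqrt{I + k{\left(\left(5 - 5\right)^{2} \right)}} = \sqrt{-48929 + 2 \left(5 - 5\right)^{2} \left(-119 + \left(5 - 5\right)^{2}\right)} = \sqrt{-48929 + 2 \cdot 0^{2} \left(-119 + 0^{2}\right)} = \sqrt{-48929 + 2 \cdot 0 \left(-119 + 0\right)} = \sqrt{-48929 + 2 \cdot 0 \left(-119\right)} = \sqrt{-48929 + 0} = \sqrt{-48929} = i \sqrt{48929}$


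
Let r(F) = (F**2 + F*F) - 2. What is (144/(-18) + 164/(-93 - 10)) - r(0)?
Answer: -782/103 ≈ -7.5922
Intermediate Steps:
r(F) = -2 + 2*F**2 (r(F) = (F**2 + F**2) - 2 = 2*F**2 - 2 = -2 + 2*F**2)
(144/(-18) + 164/(-93 - 10)) - r(0) = (144/(-18) + 164/(-93 - 10)) - (-2 + 2*0**2) = (144*(-1/18) + 164/(-103)) - (-2 + 2*0) = (-8 + 164*(-1/103)) - (-2 + 0) = (-8 - 164/103) - 1*(-2) = -988/103 + 2 = -782/103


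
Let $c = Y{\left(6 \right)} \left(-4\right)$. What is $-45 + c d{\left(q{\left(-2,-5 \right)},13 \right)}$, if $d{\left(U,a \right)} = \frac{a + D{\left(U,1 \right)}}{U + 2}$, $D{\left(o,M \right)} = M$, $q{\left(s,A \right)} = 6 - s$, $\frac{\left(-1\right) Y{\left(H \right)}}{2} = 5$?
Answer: $11$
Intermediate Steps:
$Y{\left(H \right)} = -10$ ($Y{\left(H \right)} = \left(-2\right) 5 = -10$)
$d{\left(U,a \right)} = \frac{1 + a}{2 + U}$ ($d{\left(U,a \right)} = \frac{a + 1}{U + 2} = \frac{1 + a}{2 + U}$)
$c = 40$ ($c = \left(-10\right) \left(-4\right) = 40$)
$-45 + c d{\left(q{\left(-2,-5 \right)},13 \right)} = -45 + 40 \frac{1 + 13}{2 + \left(6 - -2\right)} = -45 + 40 \frac{1}{2 + \left(6 + 2\right)} 14 = -45 + 40 \frac{1}{2 + 8} \cdot 14 = -45 + 40 \cdot \frac{1}{10} \cdot 14 = -45 + 40 \cdot \frac{7}{5} = -45 + 56 = 11$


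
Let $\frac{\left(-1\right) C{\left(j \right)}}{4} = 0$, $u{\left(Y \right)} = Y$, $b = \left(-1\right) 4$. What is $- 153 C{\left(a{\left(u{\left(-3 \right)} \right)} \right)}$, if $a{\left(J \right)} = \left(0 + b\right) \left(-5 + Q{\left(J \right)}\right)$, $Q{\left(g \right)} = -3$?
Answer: $0$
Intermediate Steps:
$b = -4$
$a{\left(J \right)} = 32$ ($a{\left(J \right)} = \left(0 - 4\right) \left(-5 - 3\right) = \left(-4\right) \left(-8\right) = 32$)
$C{\left(j \right)} = 0$ ($C{\left(j \right)} = \left(-4\right) 0 = 0$)
$- 153 C{\left(a{\left(u{\left(-3 \right)} \right)} \right)} = \left(-153\right) 0 = 0$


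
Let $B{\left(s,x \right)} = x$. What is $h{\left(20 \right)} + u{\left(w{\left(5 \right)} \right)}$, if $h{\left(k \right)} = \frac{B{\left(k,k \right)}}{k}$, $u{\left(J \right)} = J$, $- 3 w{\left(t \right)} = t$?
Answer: $- \frac{2}{3} \approx -0.66667$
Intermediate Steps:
$w{\left(t \right)} = - \frac{t}{3}$
$h{\left(k \right)} = 1$ ($h{\left(k \right)} = \frac{k}{k} = 1$)
$h{\left(20 \right)} + u{\left(w{\left(5 \right)} \right)} = 1 - \frac{5}{3} = - \frac{2}{3}$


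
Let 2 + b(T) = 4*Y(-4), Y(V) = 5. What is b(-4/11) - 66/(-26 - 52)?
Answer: 245/13 ≈ 18.846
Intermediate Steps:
b(T) = 18 (b(T) = -2 + 4*5 = -2 + 20 = 18)
b(-4/11) - 66/(-26 - 52) = 18 - 66/(-26 - 52) = 18 - 66/(-78) = 18 - 1/78*(-66) = 18 + 11/13 = 245/13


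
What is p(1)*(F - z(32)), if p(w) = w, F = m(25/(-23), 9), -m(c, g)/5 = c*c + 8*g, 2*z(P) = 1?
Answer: -387659/1058 ≈ -366.41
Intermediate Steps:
z(P) = ½ (z(P) = (½)*1 = ½)
m(c, g) = -40*g - 5*c² (m(c, g) = -5*(c*c + 8*g) = -5*(c² + 8*g) = -40*g - 5*c²)
F = -193565/529 (F = -40*9 - 5*(25/(-23))² = -360 - 5*(25*(-1/23))² = -360 - 5*(-25/23)² = -360 - 5*625/529 = -360 - 3125/529 = -193565/529 ≈ -365.91)
p(1)*(F - z(32)) = 1*(-193565/529 - 1*½) = 1*(-193565/529 - ½) = 1*(-387659/1058) = -387659/1058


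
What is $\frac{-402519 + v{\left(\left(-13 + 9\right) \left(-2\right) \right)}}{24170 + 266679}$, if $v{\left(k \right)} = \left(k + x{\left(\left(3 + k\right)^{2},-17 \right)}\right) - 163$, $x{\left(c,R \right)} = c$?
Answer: $- \frac{402553}{290849} \approx -1.3841$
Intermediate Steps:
$v{\left(k \right)} = -163 + k + \left(3 + k\right)^{2}$ ($v{\left(k \right)} = \left(k + \left(3 + k\right)^{2}\right) - 163 = -163 + k + \left(3 + k\right)^{2}$)
$\frac{-402519 + v{\left(\left(-13 + 9\right) \left(-2\right) \right)}}{24170 + 266679} = \frac{-402519 + \left(-163 + \left(-13 + 9\right) \left(-2\right) + \left(3 + \left(-13 + 9\right) \left(-2\right)\right)^{2}\right)}{24170 + 266679} = \frac{-402519 - \left(155 - \left(3 - -8\right)^{2}\right)}{290849} = \left(-402519 + \left(-163 + 8 + \left(3 + 8\right)^{2}\right)\right) \frac{1}{290849} = \left(-402519 + \left(-163 + 8 + 11^{2}\right)\right) \frac{1}{290849} = \left(-402519 + \left(-163 + 8 + 121\right)\right) \frac{1}{290849} = \left(-402519 - 34\right) \frac{1}{290849} = \left(-402553\right) \frac{1}{290849} = - \frac{402553}{290849}$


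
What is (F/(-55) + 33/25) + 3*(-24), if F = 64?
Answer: -19757/275 ≈ -71.844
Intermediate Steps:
(F/(-55) + 33/25) + 3*(-24) = (64/(-55) + 33/25) + 3*(-24) = (64*(-1/55) + 33*(1/25)) - 72 = (-64/55 + 33/25) - 72 = 43/275 - 72 = -19757/275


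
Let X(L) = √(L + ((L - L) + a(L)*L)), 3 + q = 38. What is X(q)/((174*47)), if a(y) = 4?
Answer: 5*√7/8178 ≈ 0.0016176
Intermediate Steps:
q = 35 (q = -3 + 38 = 35)
X(L) = √5*√L (X(L) = √(L + ((L - L) + 4*L)) = √(L + (0 + 4*L)) = √(L + 4*L) = √(5*L) = √5*√L)
X(q)/((174*47)) = (√5*√35)/((174*47)) = (5*√7)/8178 = (5*√7)*(1/8178) = 5*√7/8178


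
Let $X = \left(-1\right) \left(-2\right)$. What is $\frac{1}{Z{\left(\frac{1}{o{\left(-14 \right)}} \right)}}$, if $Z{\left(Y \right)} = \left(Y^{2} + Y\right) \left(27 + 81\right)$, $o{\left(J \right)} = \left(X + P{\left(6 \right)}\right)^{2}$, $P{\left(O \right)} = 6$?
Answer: $\frac{1024}{1755} \approx 0.58348$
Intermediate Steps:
$X = 2$
$o{\left(J \right)} = 64$ ($o{\left(J \right)} = \left(2 + 6\right)^{2} = 8^{2} = 64$)
$Z{\left(Y \right)} = 108 Y + 108 Y^{2}$ ($Z{\left(Y \right)} = \left(Y + Y^{2}\right) 108 = 108 Y + 108 Y^{2}$)
$\frac{1}{Z{\left(\frac{1}{o{\left(-14 \right)}} \right)}} = \frac{1}{108 \cdot \frac{1}{64} \left(1 + \frac{1}{64}\right)} = \frac{1}{108 \cdot \frac{1}{64} \cdot \frac{65}{64}} = \frac{1}{\frac{1755}{1024}} = \frac{1024}{1755}$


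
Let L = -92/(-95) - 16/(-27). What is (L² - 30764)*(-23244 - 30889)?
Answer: 10955828781438572/6579225 ≈ 1.6652e+9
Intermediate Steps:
L = 4004/2565 (L = -92*(-1/95) - 16*(-1/27) = 92/95 + 16/27 = 4004/2565 ≈ 1.5610)
(L² - 30764)*(-23244 - 30889) = ((4004/2565)² - 30764)*(-23244 - 30889) = (16032016/6579225 - 30764)*(-54133) = -202387245884/6579225*(-54133) = 10955828781438572/6579225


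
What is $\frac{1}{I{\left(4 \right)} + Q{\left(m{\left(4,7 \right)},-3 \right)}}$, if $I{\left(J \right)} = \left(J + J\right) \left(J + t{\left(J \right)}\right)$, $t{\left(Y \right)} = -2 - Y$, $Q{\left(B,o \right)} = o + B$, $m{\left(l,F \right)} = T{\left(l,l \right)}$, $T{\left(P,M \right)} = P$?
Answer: $- \frac{1}{15} \approx -0.066667$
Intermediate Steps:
$m{\left(l,F \right)} = l$
$Q{\left(B,o \right)} = B + o$
$I{\left(J \right)} = - 4 J$ ($I{\left(J \right)} = \left(J + J\right) \left(J - \left(2 + J\right)\right) = 2 J \left(-2\right) = - 4 J$)
$\frac{1}{I{\left(4 \right)} + Q{\left(m{\left(4,7 \right)},-3 \right)}} = \frac{1}{\left(-4\right) 4 + \left(4 - 3\right)} = \frac{1}{-16 + 1} = \frac{1}{-15} = - \frac{1}{15}$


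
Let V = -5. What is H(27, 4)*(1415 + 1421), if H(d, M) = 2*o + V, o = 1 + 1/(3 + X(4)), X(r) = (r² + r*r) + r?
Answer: -326140/39 ≈ -8362.6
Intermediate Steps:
X(r) = r + 2*r² (X(r) = (r² + r²) + r = 2*r² + r = r + 2*r²)
o = 40/39 (o = 1 + 1/(3 + 4*(1 + 2*4)) = 1 + 1/(3 + 4*(1 + 8)) = 1 + 1/(3 + 4*9) = 1 + 1/(3 + 36) = 1 + 1/39 = 40/39 ≈ 1.0256)
H(d, M) = -115/39 (H(d, M) = 2*(40/39) - 5 = 80/39 - 5 = -115/39)
H(27, 4)*(1415 + 1421) = -115*(1415 + 1421)/39 = -115/39*2836 = -326140/39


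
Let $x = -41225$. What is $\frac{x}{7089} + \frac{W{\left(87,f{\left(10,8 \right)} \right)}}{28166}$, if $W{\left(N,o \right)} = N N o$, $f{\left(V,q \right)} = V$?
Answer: $- \frac{18369910}{5872611} \approx -3.1281$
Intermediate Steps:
$W{\left(N,o \right)} = o N^{2}$ ($W{\left(N,o \right)} = N^{2} o = o N^{2}$)
$\frac{x}{7089} + \frac{W{\left(87,f{\left(10,8 \right)} \right)}}{28166} = - \frac{41225}{7089} + \frac{10 \cdot 87^{2}}{28166} = \left(-41225\right) \frac{1}{7089} + 10 \cdot 7569 \cdot \frac{1}{28166} = - \frac{2425}{417} + 75690 \cdot \frac{1}{28166} = - \frac{2425}{417} + \frac{37845}{14083} = - \frac{18369910}{5872611}$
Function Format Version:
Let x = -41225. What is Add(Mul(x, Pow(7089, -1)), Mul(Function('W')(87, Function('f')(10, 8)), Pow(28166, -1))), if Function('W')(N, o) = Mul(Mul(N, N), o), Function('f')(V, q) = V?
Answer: Rational(-18369910, 5872611) ≈ -3.1281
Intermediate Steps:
Function('W')(N, o) = Mul(o, Pow(N, 2)) (Function('W')(N, o) = Mul(Pow(N, 2), o) = Mul(o, Pow(N, 2)))
Add(Mul(x, Pow(7089, -1)), Mul(Function('W')(87, Function('f')(10, 8)), Pow(28166, -1))) = Add(Mul(-41225, Pow(7089, -1)), Mul(Mul(10, Pow(87, 2)), Pow(28166, -1))) = Add(Mul(-41225, Rational(1, 7089)), Mul(Mul(10, 7569), Rational(1, 28166))) = Add(Rational(-2425, 417), Mul(75690, Rational(1, 28166))) = Add(Rational(-2425, 417), Rational(37845, 14083)) = Rational(-18369910, 5872611)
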